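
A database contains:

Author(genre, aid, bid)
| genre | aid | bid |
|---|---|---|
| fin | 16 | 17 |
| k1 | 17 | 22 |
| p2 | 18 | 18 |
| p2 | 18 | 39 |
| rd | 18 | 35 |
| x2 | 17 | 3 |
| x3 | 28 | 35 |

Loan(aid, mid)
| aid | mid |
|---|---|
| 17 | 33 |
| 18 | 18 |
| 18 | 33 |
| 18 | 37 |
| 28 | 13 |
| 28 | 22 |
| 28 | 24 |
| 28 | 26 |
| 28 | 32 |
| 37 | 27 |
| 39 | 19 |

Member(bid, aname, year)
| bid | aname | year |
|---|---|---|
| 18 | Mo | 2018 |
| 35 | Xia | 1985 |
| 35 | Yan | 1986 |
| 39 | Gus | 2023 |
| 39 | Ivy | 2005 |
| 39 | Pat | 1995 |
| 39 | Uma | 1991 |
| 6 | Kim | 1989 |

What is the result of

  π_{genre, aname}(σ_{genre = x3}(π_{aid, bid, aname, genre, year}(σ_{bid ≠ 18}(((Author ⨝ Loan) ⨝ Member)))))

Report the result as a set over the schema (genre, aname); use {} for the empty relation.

{(x3, Xia), (x3, Yan)}

Author ⋈ Loan (natural join on aid): {(k1, 17, 22, 33), (p2, 18, 18, 18), (p2, 18, 18, 33), (p2, 18, 18, 37), (p2, 18, 39, 18), (p2, 18, 39, 33), (p2, 18, 39, 37), (rd, 18, 35, 18), (rd, 18, 35, 33), (rd, 18, 35, 37), (x2, 17, 3, 33), (x3, 28, 35, 13), (x3, 28, 35, 22), (x3, 28, 35, 24), (x3, 28, 35, 26), (x3, 28, 35, 32)}
(Author ⨝ Loan) ⋈ Member (natural join on bid): {(p2, 18, 18, 18, Mo, 2018), (p2, 18, 18, 33, Mo, 2018), (p2, 18, 18, 37, Mo, 2018), (p2, 18, 39, 18, Gus, 2023), (p2, 18, 39, 18, Ivy, 2005), (p2, 18, 39, 18, Pat, 1995), (p2, 18, 39, 18, Uma, 1991), (p2, 18, 39, 33, Gus, 2023), (p2, 18, 39, 33, Ivy, 2005), (p2, 18, 39, 33, Pat, 1995), (p2, 18, 39, 33, Uma, 1991), (p2, 18, 39, 37, Gus, 2023), (p2, 18, 39, 37, Ivy, 2005), (p2, 18, 39, 37, Pat, 1995), (p2, 18, 39, 37, Uma, 1991), (rd, 18, 35, 18, Xia, 1985), (rd, 18, 35, 18, Yan, 1986), (rd, 18, 35, 33, Xia, 1985), (rd, 18, 35, 33, Yan, 1986), (rd, 18, 35, 37, Xia, 1985), (rd, 18, 35, 37, Yan, 1986), (x3, 28, 35, 13, Xia, 1985), (x3, 28, 35, 13, Yan, 1986), (x3, 28, 35, 22, Xia, 1985), (x3, 28, 35, 22, Yan, 1986), (x3, 28, 35, 24, Xia, 1985), (x3, 28, 35, 24, Yan, 1986), (x3, 28, 35, 26, Xia, 1985), (x3, 28, 35, 26, Yan, 1986), (x3, 28, 35, 32, Xia, 1985), (x3, 28, 35, 32, Yan, 1986)}
Apply σ_{bid ≠ 18}; surviving tuples: {(p2, 18, 39, 18, Gus, 2023), (p2, 18, 39, 18, Ivy, 2005), (p2, 18, 39, 18, Pat, 1995), (p2, 18, 39, 18, Uma, 1991), (p2, 18, 39, 33, Gus, 2023), (p2, 18, 39, 33, Ivy, 2005), (p2, 18, 39, 33, Pat, 1995), (p2, 18, 39, 33, Uma, 1991), (p2, 18, 39, 37, Gus, 2023), (p2, 18, 39, 37, Ivy, 2005), (p2, 18, 39, 37, Pat, 1995), (p2, 18, 39, 37, Uma, 1991), (rd, 18, 35, 18, Xia, 1985), (rd, 18, 35, 18, Yan, 1986), (rd, 18, 35, 33, Xia, 1985), (rd, 18, 35, 33, Yan, 1986), (rd, 18, 35, 37, Xia, 1985), (rd, 18, 35, 37, Yan, 1986), (x3, 28, 35, 13, Xia, 1985), (x3, 28, 35, 13, Yan, 1986), (x3, 28, 35, 22, Xia, 1985), (x3, 28, 35, 22, Yan, 1986), (x3, 28, 35, 24, Xia, 1985), (x3, 28, 35, 24, Yan, 1986), (x3, 28, 35, 26, Xia, 1985), (x3, 28, 35, 26, Yan, 1986), (x3, 28, 35, 32, Xia, 1985), (x3, 28, 35, 32, Yan, 1986)}
Keep only column(s) aid, bid, aname, genre, year (20 duplicate(s) eliminated): {(18, 35, Xia, rd, 1985), (18, 35, Yan, rd, 1986), (18, 39, Gus, p2, 2023), (18, 39, Ivy, p2, 2005), (18, 39, Pat, p2, 1995), (18, 39, Uma, p2, 1991), (28, 35, Xia, x3, 1985), (28, 35, Yan, x3, 1986)}
Apply σ_{genre = x3}; surviving tuples: {(28, 35, Xia, x3, 1985), (28, 35, Yan, x3, 1986)}
Keep only column(s) genre, aname: {(x3, Xia), (x3, Yan)}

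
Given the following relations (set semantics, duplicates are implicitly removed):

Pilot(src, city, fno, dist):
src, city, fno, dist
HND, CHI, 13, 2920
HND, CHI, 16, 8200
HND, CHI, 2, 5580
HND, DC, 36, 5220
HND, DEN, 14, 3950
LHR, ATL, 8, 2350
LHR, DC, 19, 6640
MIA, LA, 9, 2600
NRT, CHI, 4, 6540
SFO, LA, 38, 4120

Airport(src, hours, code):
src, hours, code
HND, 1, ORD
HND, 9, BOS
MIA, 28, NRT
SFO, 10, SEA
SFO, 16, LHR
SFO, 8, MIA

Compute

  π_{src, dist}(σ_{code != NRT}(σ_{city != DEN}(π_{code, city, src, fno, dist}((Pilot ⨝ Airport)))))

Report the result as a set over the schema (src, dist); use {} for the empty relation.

Joining Pilot and Airport on src yields {(HND, CHI, 13, 2920, 1, ORD), (HND, CHI, 13, 2920, 9, BOS), (HND, CHI, 16, 8200, 1, ORD), (HND, CHI, 16, 8200, 9, BOS), (HND, CHI, 2, 5580, 1, ORD), (HND, CHI, 2, 5580, 9, BOS), (HND, DC, 36, 5220, 1, ORD), (HND, DC, 36, 5220, 9, BOS), (HND, DEN, 14, 3950, 1, ORD), (HND, DEN, 14, 3950, 9, BOS), (MIA, LA, 9, 2600, 28, NRT), (SFO, LA, 38, 4120, 10, SEA), (SFO, LA, 38, 4120, 16, LHR), (SFO, LA, 38, 4120, 8, MIA)}.
Projecting to code, city, src, fno, dist: {(BOS, CHI, HND, 13, 2920), (BOS, CHI, HND, 16, 8200), (BOS, CHI, HND, 2, 5580), (BOS, DC, HND, 36, 5220), (BOS, DEN, HND, 14, 3950), (LHR, LA, SFO, 38, 4120), (MIA, LA, SFO, 38, 4120), (NRT, LA, MIA, 9, 2600), (ORD, CHI, HND, 13, 2920), (ORD, CHI, HND, 16, 8200), (ORD, CHI, HND, 2, 5580), (ORD, DC, HND, 36, 5220), (ORD, DEN, HND, 14, 3950), (SEA, LA, SFO, 38, 4120)}
σ[city != DEN]: keep tuples satisfying city != DEN → {(BOS, CHI, HND, 13, 2920), (BOS, CHI, HND, 16, 8200), (BOS, CHI, HND, 2, 5580), (BOS, DC, HND, 36, 5220), (LHR, LA, SFO, 38, 4120), (MIA, LA, SFO, 38, 4120), (NRT, LA, MIA, 9, 2600), (ORD, CHI, HND, 13, 2920), (ORD, CHI, HND, 16, 8200), (ORD, CHI, HND, 2, 5580), (ORD, DC, HND, 36, 5220), (SEA, LA, SFO, 38, 4120)}
σ[code != NRT]: keep tuples satisfying code != NRT → {(BOS, CHI, HND, 13, 2920), (BOS, CHI, HND, 16, 8200), (BOS, CHI, HND, 2, 5580), (BOS, DC, HND, 36, 5220), (LHR, LA, SFO, 38, 4120), (MIA, LA, SFO, 38, 4120), (ORD, CHI, HND, 13, 2920), (ORD, CHI, HND, 16, 8200), (ORD, CHI, HND, 2, 5580), (ORD, DC, HND, 36, 5220), (SEA, LA, SFO, 38, 4120)}
Projecting to src, dist (6 duplicate(s) eliminated): {(HND, 2920), (HND, 5220), (HND, 5580), (HND, 8200), (SFO, 4120)}

{(HND, 2920), (HND, 5220), (HND, 5580), (HND, 8200), (SFO, 4120)}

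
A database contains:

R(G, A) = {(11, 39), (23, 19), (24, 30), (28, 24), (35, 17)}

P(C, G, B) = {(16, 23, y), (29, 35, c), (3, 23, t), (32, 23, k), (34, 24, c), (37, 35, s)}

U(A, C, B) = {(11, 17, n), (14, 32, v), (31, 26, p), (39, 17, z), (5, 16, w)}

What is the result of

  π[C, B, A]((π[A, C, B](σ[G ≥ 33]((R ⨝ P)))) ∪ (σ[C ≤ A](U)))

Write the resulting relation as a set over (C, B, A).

Joining R and P on G yields {(23, 19, 16, y), (23, 19, 3, t), (23, 19, 32, k), (24, 30, 34, c), (35, 17, 29, c), (35, 17, 37, s)}.
σ[G ≥ 33]: keep tuples satisfying G ≥ 33 → {(35, 17, 29, c), (35, 17, 37, s)}
Keep only column(s) A, C, B: {(17, 29, c), (17, 37, s)}
σ[C ≤ A]: keep tuples satisfying C ≤ A → {(31, 26, p), (39, 17, z)}
Set union of the two operands is {(17, 29, c), (17, 37, s), (31, 26, p), (39, 17, z)}.
Keep only column(s) C, B, A: {(17, z, 39), (26, p, 31), (29, c, 17), (37, s, 17)}

{(17, z, 39), (26, p, 31), (29, c, 17), (37, s, 17)}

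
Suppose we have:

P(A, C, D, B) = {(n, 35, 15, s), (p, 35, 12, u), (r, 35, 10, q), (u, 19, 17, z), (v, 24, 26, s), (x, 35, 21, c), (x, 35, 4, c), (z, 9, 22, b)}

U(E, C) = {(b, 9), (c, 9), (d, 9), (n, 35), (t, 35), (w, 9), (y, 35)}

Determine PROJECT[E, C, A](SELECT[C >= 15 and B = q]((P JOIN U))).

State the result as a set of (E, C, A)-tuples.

P ⋈ U (natural join on C): {(n, 35, 15, s, n), (n, 35, 15, s, t), (n, 35, 15, s, y), (p, 35, 12, u, n), (p, 35, 12, u, t), (p, 35, 12, u, y), (r, 35, 10, q, n), (r, 35, 10, q, t), (r, 35, 10, q, y), (x, 35, 21, c, n), (x, 35, 21, c, t), (x, 35, 21, c, y), (x, 35, 4, c, n), (x, 35, 4, c, t), (x, 35, 4, c, y), (z, 9, 22, b, b), (z, 9, 22, b, c), (z, 9, 22, b, d), (z, 9, 22, b, w)}
Selection C >= 15 and B = q: {(r, 35, 10, q, n), (r, 35, 10, q, t), (r, 35, 10, q, y)}
Projecting to E, C, A: {(n, 35, r), (t, 35, r), (y, 35, r)}

{(n, 35, r), (t, 35, r), (y, 35, r)}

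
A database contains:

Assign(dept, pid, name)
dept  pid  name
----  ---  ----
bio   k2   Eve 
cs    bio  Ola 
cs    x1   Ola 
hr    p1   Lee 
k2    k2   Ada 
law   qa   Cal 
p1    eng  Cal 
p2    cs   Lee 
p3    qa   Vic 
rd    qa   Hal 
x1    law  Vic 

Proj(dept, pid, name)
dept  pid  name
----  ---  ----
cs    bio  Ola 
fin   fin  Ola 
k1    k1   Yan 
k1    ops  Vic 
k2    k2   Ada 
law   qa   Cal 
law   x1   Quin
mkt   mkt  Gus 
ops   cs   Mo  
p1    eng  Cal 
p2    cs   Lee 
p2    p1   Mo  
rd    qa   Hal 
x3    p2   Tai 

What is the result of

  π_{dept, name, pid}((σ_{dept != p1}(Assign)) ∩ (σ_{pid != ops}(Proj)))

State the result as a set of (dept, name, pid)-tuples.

{(cs, Ola, bio), (k2, Ada, k2), (law, Cal, qa), (p2, Lee, cs), (rd, Hal, qa)}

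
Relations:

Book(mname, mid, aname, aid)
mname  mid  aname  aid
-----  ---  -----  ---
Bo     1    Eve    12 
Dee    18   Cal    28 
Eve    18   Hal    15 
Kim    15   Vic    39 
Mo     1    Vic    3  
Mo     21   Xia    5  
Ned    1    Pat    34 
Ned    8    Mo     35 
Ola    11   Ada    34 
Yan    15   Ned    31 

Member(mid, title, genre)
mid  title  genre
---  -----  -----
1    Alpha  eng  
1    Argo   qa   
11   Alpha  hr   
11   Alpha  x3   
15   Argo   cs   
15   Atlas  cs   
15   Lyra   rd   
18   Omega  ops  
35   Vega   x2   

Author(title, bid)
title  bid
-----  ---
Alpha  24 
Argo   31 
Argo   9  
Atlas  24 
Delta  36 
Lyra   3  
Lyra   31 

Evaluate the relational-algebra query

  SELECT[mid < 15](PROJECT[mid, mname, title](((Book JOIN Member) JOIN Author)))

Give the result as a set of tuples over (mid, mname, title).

{(1, Bo, Alpha), (1, Bo, Argo), (1, Mo, Alpha), (1, Mo, Argo), (1, Ned, Alpha), (1, Ned, Argo), (11, Ola, Alpha)}

Joining Book and Member on mid yields {(Bo, 1, Eve, 12, Alpha, eng), (Bo, 1, Eve, 12, Argo, qa), (Dee, 18, Cal, 28, Omega, ops), (Eve, 18, Hal, 15, Omega, ops), (Kim, 15, Vic, 39, Argo, cs), (Kim, 15, Vic, 39, Atlas, cs), (Kim, 15, Vic, 39, Lyra, rd), (Mo, 1, Vic, 3, Alpha, eng), (Mo, 1, Vic, 3, Argo, qa), (Ned, 1, Pat, 34, Alpha, eng), (Ned, 1, Pat, 34, Argo, qa), (Ola, 11, Ada, 34, Alpha, hr), (Ola, 11, Ada, 34, Alpha, x3), (Yan, 15, Ned, 31, Argo, cs), (Yan, 15, Ned, 31, Atlas, cs), (Yan, 15, Ned, 31, Lyra, rd)}.
Joining (Book JOIN Member) and Author on title yields {(Bo, 1, Eve, 12, Alpha, eng, 24), (Bo, 1, Eve, 12, Argo, qa, 31), (Bo, 1, Eve, 12, Argo, qa, 9), (Kim, 15, Vic, 39, Argo, cs, 31), (Kim, 15, Vic, 39, Argo, cs, 9), (Kim, 15, Vic, 39, Atlas, cs, 24), (Kim, 15, Vic, 39, Lyra, rd, 3), (Kim, 15, Vic, 39, Lyra, rd, 31), (Mo, 1, Vic, 3, Alpha, eng, 24), (Mo, 1, Vic, 3, Argo, qa, 31), (Mo, 1, Vic, 3, Argo, qa, 9), (Ned, 1, Pat, 34, Alpha, eng, 24), (Ned, 1, Pat, 34, Argo, qa, 31), (Ned, 1, Pat, 34, Argo, qa, 9), (Ola, 11, Ada, 34, Alpha, hr, 24), (Ola, 11, Ada, 34, Alpha, x3, 24), (Yan, 15, Ned, 31, Argo, cs, 31), (Yan, 15, Ned, 31, Argo, cs, 9), (Yan, 15, Ned, 31, Atlas, cs, 24), (Yan, 15, Ned, 31, Lyra, rd, 3), (Yan, 15, Ned, 31, Lyra, rd, 31)}.
π[mid, mname, title]: project onto (mid, mname, title) (8 duplicate(s) eliminated) → {(1, Bo, Alpha), (1, Bo, Argo), (1, Mo, Alpha), (1, Mo, Argo), (1, Ned, Alpha), (1, Ned, Argo), (11, Ola, Alpha), (15, Kim, Argo), (15, Kim, Atlas), (15, Kim, Lyra), (15, Yan, Argo), (15, Yan, Atlas), (15, Yan, Lyra)}
Selection mid < 15: {(1, Bo, Alpha), (1, Bo, Argo), (1, Mo, Alpha), (1, Mo, Argo), (1, Ned, Alpha), (1, Ned, Argo), (11, Ola, Alpha)}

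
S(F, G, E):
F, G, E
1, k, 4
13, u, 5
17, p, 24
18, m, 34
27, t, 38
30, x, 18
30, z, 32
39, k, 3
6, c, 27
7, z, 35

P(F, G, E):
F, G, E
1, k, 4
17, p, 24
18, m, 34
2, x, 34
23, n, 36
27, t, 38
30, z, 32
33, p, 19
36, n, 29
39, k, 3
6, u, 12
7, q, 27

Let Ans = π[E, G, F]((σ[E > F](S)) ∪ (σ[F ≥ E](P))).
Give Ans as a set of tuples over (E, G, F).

σ[E > F]: keep tuples satisfying E > F → {(1, k, 4), (17, p, 24), (18, m, 34), (27, t, 38), (30, z, 32), (6, c, 27), (7, z, 35)}
σ[F ≥ E]: keep tuples satisfying F ≥ E → {(33, p, 19), (36, n, 29), (39, k, 3)}
Union: {(1, k, 4), (17, p, 24), (18, m, 34), (27, t, 38), (30, z, 32), (6, c, 27), (7, z, 35)} with {(33, p, 19), (36, n, 29), (39, k, 3)} → {(1, k, 4), (17, p, 24), (18, m, 34), (27, t, 38), (30, z, 32), (33, p, 19), (36, n, 29), (39, k, 3), (6, c, 27), (7, z, 35)}
Projecting to E, G, F: {(19, p, 33), (24, p, 17), (27, c, 6), (29, n, 36), (3, k, 39), (32, z, 30), (34, m, 18), (35, z, 7), (38, t, 27), (4, k, 1)}

{(19, p, 33), (24, p, 17), (27, c, 6), (29, n, 36), (3, k, 39), (32, z, 30), (34, m, 18), (35, z, 7), (38, t, 27), (4, k, 1)}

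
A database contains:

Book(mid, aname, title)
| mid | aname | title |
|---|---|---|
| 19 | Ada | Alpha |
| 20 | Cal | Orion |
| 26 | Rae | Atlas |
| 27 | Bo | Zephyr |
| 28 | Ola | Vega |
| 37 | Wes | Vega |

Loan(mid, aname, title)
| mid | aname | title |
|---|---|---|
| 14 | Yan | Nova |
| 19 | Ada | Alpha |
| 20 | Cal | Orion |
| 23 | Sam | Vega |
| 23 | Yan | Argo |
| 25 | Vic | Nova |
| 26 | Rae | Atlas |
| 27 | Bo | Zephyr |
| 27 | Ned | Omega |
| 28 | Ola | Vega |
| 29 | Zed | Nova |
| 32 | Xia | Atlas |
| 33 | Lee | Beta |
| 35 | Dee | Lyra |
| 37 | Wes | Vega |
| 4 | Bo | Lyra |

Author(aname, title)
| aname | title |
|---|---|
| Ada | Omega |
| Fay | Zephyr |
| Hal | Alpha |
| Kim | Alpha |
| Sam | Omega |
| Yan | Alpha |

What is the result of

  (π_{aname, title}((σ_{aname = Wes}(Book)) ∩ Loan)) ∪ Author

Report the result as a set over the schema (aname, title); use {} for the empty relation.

{(Ada, Omega), (Fay, Zephyr), (Hal, Alpha), (Kim, Alpha), (Sam, Omega), (Wes, Vega), (Yan, Alpha)}

Filtering on aname = Wes leaves {(37, Wes, Vega)}.
Set intersection of the two operands is {(37, Wes, Vega)}.
π_{aname, title} gives {(Wes, Vega)}.
Set union of the two operands is {(Ada, Omega), (Fay, Zephyr), (Hal, Alpha), (Kim, Alpha), (Sam, Omega), (Wes, Vega), (Yan, Alpha)}.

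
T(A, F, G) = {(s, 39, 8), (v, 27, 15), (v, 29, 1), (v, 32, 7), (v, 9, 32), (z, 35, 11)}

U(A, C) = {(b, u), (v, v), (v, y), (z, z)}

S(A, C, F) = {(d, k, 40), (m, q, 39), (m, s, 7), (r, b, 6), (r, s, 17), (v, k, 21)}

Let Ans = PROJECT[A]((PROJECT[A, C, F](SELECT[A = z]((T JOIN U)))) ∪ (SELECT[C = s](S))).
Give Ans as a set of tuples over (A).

{m, r, z}

Natural join on A: {(v, 27, 15, v), (v, 27, 15, y), (v, 29, 1, v), (v, 29, 1, y), (v, 32, 7, v), (v, 32, 7, y), (v, 9, 32, v), (v, 9, 32, y), (z, 35, 11, z)}
σ[A = z]: keep tuples satisfying A = z → {(z, 35, 11, z)}
Projecting to A, C, F: {(z, z, 35)}
σ[C = s]: keep tuples satisfying C = s → {(m, s, 7), (r, s, 17)}
Taking the union: {(m, s, 7), (r, s, 17), (z, z, 35)}
Projecting to A: {m, r, z}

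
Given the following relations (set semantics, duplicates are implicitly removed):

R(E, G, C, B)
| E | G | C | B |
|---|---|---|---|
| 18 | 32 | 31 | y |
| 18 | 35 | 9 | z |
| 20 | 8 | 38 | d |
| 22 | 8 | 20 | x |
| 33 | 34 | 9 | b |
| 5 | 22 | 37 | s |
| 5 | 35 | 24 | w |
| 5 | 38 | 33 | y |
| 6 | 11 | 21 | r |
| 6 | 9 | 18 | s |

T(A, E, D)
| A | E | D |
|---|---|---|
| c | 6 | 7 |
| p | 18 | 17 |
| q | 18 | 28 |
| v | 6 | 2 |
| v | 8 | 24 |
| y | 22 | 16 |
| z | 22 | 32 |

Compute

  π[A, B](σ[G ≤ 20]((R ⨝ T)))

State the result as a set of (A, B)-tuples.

Natural join on E: {(18, 32, 31, y, p, 17), (18, 32, 31, y, q, 28), (18, 35, 9, z, p, 17), (18, 35, 9, z, q, 28), (22, 8, 20, x, y, 16), (22, 8, 20, x, z, 32), (6, 11, 21, r, c, 7), (6, 11, 21, r, v, 2), (6, 9, 18, s, c, 7), (6, 9, 18, s, v, 2)}
Filtering on G ≤ 20 leaves {(22, 8, 20, x, y, 16), (22, 8, 20, x, z, 32), (6, 11, 21, r, c, 7), (6, 11, 21, r, v, 2), (6, 9, 18, s, c, 7), (6, 9, 18, s, v, 2)}.
Keep only column(s) A, B: {(c, r), (c, s), (v, r), (v, s), (y, x), (z, x)}

{(c, r), (c, s), (v, r), (v, s), (y, x), (z, x)}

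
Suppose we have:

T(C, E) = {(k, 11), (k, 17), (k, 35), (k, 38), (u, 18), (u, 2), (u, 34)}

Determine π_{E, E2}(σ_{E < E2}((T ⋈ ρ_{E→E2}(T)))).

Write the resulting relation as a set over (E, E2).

{(11, 17), (11, 35), (11, 38), (17, 35), (17, 38), (18, 34), (2, 18), (2, 34), (35, 38)}

ρ[E→E2]: schema becomes (C, E2); tuples unchanged.
Joining T and ρ_{E→E2}(T) on C yields {(k, 11, 11), (k, 11, 17), (k, 11, 35), (k, 11, 38), (k, 17, 11), (k, 17, 17), (k, 17, 35), (k, 17, 38), (k, 35, 11), (k, 35, 17), (k, 35, 35), (k, 35, 38), (k, 38, 11), (k, 38, 17), (k, 38, 35), (k, 38, 38), (u, 18, 18), (u, 18, 2), (u, 18, 34), (u, 2, 18), (u, 2, 2), (u, 2, 34), (u, 34, 18), (u, 34, 2), (u, 34, 34)}.
Apply σ_{E < E2}; surviving tuples: {(k, 11, 17), (k, 11, 35), (k, 11, 38), (k, 17, 35), (k, 17, 38), (k, 35, 38), (u, 18, 34), (u, 2, 18), (u, 2, 34)}
Projecting to E, E2: {(11, 17), (11, 35), (11, 38), (17, 35), (17, 38), (18, 34), (2, 18), (2, 34), (35, 38)}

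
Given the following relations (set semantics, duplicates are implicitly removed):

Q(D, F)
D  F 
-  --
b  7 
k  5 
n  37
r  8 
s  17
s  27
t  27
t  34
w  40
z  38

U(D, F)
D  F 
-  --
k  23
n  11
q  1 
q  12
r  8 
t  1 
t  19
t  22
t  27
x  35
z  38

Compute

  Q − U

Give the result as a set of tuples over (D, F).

{(b, 7), (k, 5), (n, 37), (s, 17), (s, 27), (t, 34), (w, 40)}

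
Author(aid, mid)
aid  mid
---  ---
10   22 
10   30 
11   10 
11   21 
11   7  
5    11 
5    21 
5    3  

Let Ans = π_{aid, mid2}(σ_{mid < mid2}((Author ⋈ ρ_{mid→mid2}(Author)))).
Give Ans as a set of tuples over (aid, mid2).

{(10, 30), (11, 10), (11, 21), (5, 11), (5, 21)}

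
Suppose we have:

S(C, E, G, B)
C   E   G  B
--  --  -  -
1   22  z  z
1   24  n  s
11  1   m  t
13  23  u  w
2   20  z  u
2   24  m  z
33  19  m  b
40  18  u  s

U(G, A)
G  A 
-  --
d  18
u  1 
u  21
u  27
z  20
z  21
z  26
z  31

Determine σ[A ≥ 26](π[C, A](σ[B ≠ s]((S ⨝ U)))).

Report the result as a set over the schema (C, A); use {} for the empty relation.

Joining S and U on G yields {(1, 22, z, z, 20), (1, 22, z, z, 21), (1, 22, z, z, 26), (1, 22, z, z, 31), (13, 23, u, w, 1), (13, 23, u, w, 21), (13, 23, u, w, 27), (2, 20, z, u, 20), (2, 20, z, u, 21), (2, 20, z, u, 26), (2, 20, z, u, 31), (40, 18, u, s, 1), (40, 18, u, s, 21), (40, 18, u, s, 27)}.
Selection B ≠ s: {(1, 22, z, z, 20), (1, 22, z, z, 21), (1, 22, z, z, 26), (1, 22, z, z, 31), (13, 23, u, w, 1), (13, 23, u, w, 21), (13, 23, u, w, 27), (2, 20, z, u, 20), (2, 20, z, u, 21), (2, 20, z, u, 26), (2, 20, z, u, 31)}
Projecting to C, A: {(1, 20), (1, 21), (1, 26), (1, 31), (13, 1), (13, 21), (13, 27), (2, 20), (2, 21), (2, 26), (2, 31)}
Selection A ≥ 26: {(1, 26), (1, 31), (13, 27), (2, 26), (2, 31)}

{(1, 26), (1, 31), (13, 27), (2, 26), (2, 31)}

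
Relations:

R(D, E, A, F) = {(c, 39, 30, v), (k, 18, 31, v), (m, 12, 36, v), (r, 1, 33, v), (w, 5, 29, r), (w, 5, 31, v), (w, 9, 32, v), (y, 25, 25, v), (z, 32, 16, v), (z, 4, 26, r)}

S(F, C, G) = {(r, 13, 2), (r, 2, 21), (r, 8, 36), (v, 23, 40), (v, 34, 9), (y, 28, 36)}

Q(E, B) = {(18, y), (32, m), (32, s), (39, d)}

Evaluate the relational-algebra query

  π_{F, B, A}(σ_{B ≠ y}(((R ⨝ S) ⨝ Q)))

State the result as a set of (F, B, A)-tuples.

R ⋈ S (natural join on F): {(c, 39, 30, v, 23, 40), (c, 39, 30, v, 34, 9), (k, 18, 31, v, 23, 40), (k, 18, 31, v, 34, 9), (m, 12, 36, v, 23, 40), (m, 12, 36, v, 34, 9), (r, 1, 33, v, 23, 40), (r, 1, 33, v, 34, 9), (w, 5, 29, r, 13, 2), (w, 5, 29, r, 2, 21), (w, 5, 29, r, 8, 36), (w, 5, 31, v, 23, 40), (w, 5, 31, v, 34, 9), (w, 9, 32, v, 23, 40), (w, 9, 32, v, 34, 9), (y, 25, 25, v, 23, 40), (y, 25, 25, v, 34, 9), (z, 32, 16, v, 23, 40), (z, 32, 16, v, 34, 9), (z, 4, 26, r, 13, 2), (z, 4, 26, r, 2, 21), (z, 4, 26, r, 8, 36)}
(R ⨝ S) ⋈ Q (natural join on E): {(c, 39, 30, v, 23, 40, d), (c, 39, 30, v, 34, 9, d), (k, 18, 31, v, 23, 40, y), (k, 18, 31, v, 34, 9, y), (z, 32, 16, v, 23, 40, m), (z, 32, 16, v, 23, 40, s), (z, 32, 16, v, 34, 9, m), (z, 32, 16, v, 34, 9, s)}
σ[B ≠ y]: keep tuples satisfying B ≠ y → {(c, 39, 30, v, 23, 40, d), (c, 39, 30, v, 34, 9, d), (z, 32, 16, v, 23, 40, m), (z, 32, 16, v, 23, 40, s), (z, 32, 16, v, 34, 9, m), (z, 32, 16, v, 34, 9, s)}
Projecting to F, B, A (3 duplicate(s) eliminated): {(v, d, 30), (v, m, 16), (v, s, 16)}

{(v, d, 30), (v, m, 16), (v, s, 16)}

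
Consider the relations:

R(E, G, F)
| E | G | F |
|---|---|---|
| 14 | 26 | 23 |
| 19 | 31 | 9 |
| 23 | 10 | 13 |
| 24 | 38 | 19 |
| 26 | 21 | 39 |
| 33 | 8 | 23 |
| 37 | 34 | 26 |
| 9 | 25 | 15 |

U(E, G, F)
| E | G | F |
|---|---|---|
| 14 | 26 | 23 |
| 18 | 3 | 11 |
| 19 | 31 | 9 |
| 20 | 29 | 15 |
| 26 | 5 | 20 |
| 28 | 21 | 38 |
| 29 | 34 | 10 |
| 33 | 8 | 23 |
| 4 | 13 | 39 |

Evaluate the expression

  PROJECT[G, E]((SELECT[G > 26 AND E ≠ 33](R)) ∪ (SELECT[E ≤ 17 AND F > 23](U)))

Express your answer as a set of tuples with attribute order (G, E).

Apply σ_{G > 26 AND E ≠ 33}; surviving tuples: {(19, 31, 9), (24, 38, 19), (37, 34, 26)}
Apply σ_{E ≤ 17 AND F > 23}; surviving tuples: {(4, 13, 39)}
Set union of the two operands is {(19, 31, 9), (24, 38, 19), (37, 34, 26), (4, 13, 39)}.
Projecting to G, E: {(13, 4), (31, 19), (34, 37), (38, 24)}

{(13, 4), (31, 19), (34, 37), (38, 24)}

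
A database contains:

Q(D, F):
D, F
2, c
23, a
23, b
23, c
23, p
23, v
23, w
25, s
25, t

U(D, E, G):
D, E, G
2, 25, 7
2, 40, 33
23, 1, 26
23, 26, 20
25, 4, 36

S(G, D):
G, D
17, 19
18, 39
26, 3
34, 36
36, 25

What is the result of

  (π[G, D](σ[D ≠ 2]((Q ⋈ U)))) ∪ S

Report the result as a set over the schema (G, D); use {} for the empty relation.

{(17, 19), (18, 39), (20, 23), (26, 23), (26, 3), (34, 36), (36, 25)}

Natural join on D: {(2, c, 25, 7), (2, c, 40, 33), (23, a, 1, 26), (23, a, 26, 20), (23, b, 1, 26), (23, b, 26, 20), (23, c, 1, 26), (23, c, 26, 20), (23, p, 1, 26), (23, p, 26, 20), (23, v, 1, 26), (23, v, 26, 20), (23, w, 1, 26), (23, w, 26, 20), (25, s, 4, 36), (25, t, 4, 36)}
Selection D ≠ 2: {(23, a, 1, 26), (23, a, 26, 20), (23, b, 1, 26), (23, b, 26, 20), (23, c, 1, 26), (23, c, 26, 20), (23, p, 1, 26), (23, p, 26, 20), (23, v, 1, 26), (23, v, 26, 20), (23, w, 1, 26), (23, w, 26, 20), (25, s, 4, 36), (25, t, 4, 36)}
Projecting to G, D (11 duplicate(s) eliminated): {(20, 23), (26, 23), (36, 25)}
Union: {(20, 23), (26, 23), (36, 25)} with {(17, 19), (18, 39), (26, 3), (34, 36), (36, 25)} → {(17, 19), (18, 39), (20, 23), (26, 23), (26, 3), (34, 36), (36, 25)}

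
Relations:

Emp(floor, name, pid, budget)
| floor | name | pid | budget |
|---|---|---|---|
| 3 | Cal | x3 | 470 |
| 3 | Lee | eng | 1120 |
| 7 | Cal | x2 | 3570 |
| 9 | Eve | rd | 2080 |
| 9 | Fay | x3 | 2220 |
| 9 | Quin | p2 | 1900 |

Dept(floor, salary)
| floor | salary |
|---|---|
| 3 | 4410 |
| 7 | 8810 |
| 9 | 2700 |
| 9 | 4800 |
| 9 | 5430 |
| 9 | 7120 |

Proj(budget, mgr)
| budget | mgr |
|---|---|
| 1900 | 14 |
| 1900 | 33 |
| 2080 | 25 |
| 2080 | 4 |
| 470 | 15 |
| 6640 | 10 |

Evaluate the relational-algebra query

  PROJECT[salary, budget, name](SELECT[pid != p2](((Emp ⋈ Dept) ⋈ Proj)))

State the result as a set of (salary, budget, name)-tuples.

Emp ⋈ Dept (natural join on floor): {(3, Cal, x3, 470, 4410), (3, Lee, eng, 1120, 4410), (7, Cal, x2, 3570, 8810), (9, Eve, rd, 2080, 2700), (9, Eve, rd, 2080, 4800), (9, Eve, rd, 2080, 5430), (9, Eve, rd, 2080, 7120), (9, Fay, x3, 2220, 2700), (9, Fay, x3, 2220, 4800), (9, Fay, x3, 2220, 5430), (9, Fay, x3, 2220, 7120), (9, Quin, p2, 1900, 2700), (9, Quin, p2, 1900, 4800), (9, Quin, p2, 1900, 5430), (9, Quin, p2, 1900, 7120)}
(Emp ⋈ Dept) ⋈ Proj (natural join on budget): {(3, Cal, x3, 470, 4410, 15), (9, Eve, rd, 2080, 2700, 25), (9, Eve, rd, 2080, 2700, 4), (9, Eve, rd, 2080, 4800, 25), (9, Eve, rd, 2080, 4800, 4), (9, Eve, rd, 2080, 5430, 25), (9, Eve, rd, 2080, 5430, 4), (9, Eve, rd, 2080, 7120, 25), (9, Eve, rd, 2080, 7120, 4), (9, Quin, p2, 1900, 2700, 14), (9, Quin, p2, 1900, 2700, 33), (9, Quin, p2, 1900, 4800, 14), (9, Quin, p2, 1900, 4800, 33), (9, Quin, p2, 1900, 5430, 14), (9, Quin, p2, 1900, 5430, 33), (9, Quin, p2, 1900, 7120, 14), (9, Quin, p2, 1900, 7120, 33)}
Selection pid != p2: {(3, Cal, x3, 470, 4410, 15), (9, Eve, rd, 2080, 2700, 25), (9, Eve, rd, 2080, 2700, 4), (9, Eve, rd, 2080, 4800, 25), (9, Eve, rd, 2080, 4800, 4), (9, Eve, rd, 2080, 5430, 25), (9, Eve, rd, 2080, 5430, 4), (9, Eve, rd, 2080, 7120, 25), (9, Eve, rd, 2080, 7120, 4)}
π[salary, budget, name]: project onto (salary, budget, name) (4 duplicate(s) eliminated) → {(2700, 2080, Eve), (4410, 470, Cal), (4800, 2080, Eve), (5430, 2080, Eve), (7120, 2080, Eve)}

{(2700, 2080, Eve), (4410, 470, Cal), (4800, 2080, Eve), (5430, 2080, Eve), (7120, 2080, Eve)}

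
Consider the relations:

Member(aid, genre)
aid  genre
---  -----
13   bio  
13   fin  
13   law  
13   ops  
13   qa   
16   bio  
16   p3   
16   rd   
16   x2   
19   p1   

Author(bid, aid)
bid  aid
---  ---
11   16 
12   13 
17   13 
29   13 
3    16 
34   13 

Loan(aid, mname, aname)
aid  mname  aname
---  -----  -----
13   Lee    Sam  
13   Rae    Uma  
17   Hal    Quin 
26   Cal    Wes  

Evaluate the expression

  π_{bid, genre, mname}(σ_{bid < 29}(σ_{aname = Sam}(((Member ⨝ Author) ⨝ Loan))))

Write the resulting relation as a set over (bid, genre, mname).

{(12, bio, Lee), (12, fin, Lee), (12, law, Lee), (12, ops, Lee), (12, qa, Lee), (17, bio, Lee), (17, fin, Lee), (17, law, Lee), (17, ops, Lee), (17, qa, Lee)}

Joining Member and Author on aid yields {(13, bio, 12), (13, bio, 17), (13, bio, 29), (13, bio, 34), (13, fin, 12), (13, fin, 17), (13, fin, 29), (13, fin, 34), (13, law, 12), (13, law, 17), (13, law, 29), (13, law, 34), (13, ops, 12), (13, ops, 17), (13, ops, 29), (13, ops, 34), (13, qa, 12), (13, qa, 17), (13, qa, 29), (13, qa, 34), (16, bio, 11), (16, bio, 3), (16, p3, 11), (16, p3, 3), (16, rd, 11), (16, rd, 3), (16, x2, 11), (16, x2, 3)}.
Joining (Member ⨝ Author) and Loan on aid yields {(13, bio, 12, Lee, Sam), (13, bio, 12, Rae, Uma), (13, bio, 17, Lee, Sam), (13, bio, 17, Rae, Uma), (13, bio, 29, Lee, Sam), (13, bio, 29, Rae, Uma), (13, bio, 34, Lee, Sam), (13, bio, 34, Rae, Uma), (13, fin, 12, Lee, Sam), (13, fin, 12, Rae, Uma), (13, fin, 17, Lee, Sam), (13, fin, 17, Rae, Uma), (13, fin, 29, Lee, Sam), (13, fin, 29, Rae, Uma), (13, fin, 34, Lee, Sam), (13, fin, 34, Rae, Uma), (13, law, 12, Lee, Sam), (13, law, 12, Rae, Uma), (13, law, 17, Lee, Sam), (13, law, 17, Rae, Uma), (13, law, 29, Lee, Sam), (13, law, 29, Rae, Uma), (13, law, 34, Lee, Sam), (13, law, 34, Rae, Uma), (13, ops, 12, Lee, Sam), (13, ops, 12, Rae, Uma), (13, ops, 17, Lee, Sam), (13, ops, 17, Rae, Uma), (13, ops, 29, Lee, Sam), (13, ops, 29, Rae, Uma), (13, ops, 34, Lee, Sam), (13, ops, 34, Rae, Uma), (13, qa, 12, Lee, Sam), (13, qa, 12, Rae, Uma), (13, qa, 17, Lee, Sam), (13, qa, 17, Rae, Uma), (13, qa, 29, Lee, Sam), (13, qa, 29, Rae, Uma), (13, qa, 34, Lee, Sam), (13, qa, 34, Rae, Uma)}.
σ[aname = Sam]: keep tuples satisfying aname = Sam → {(13, bio, 12, Lee, Sam), (13, bio, 17, Lee, Sam), (13, bio, 29, Lee, Sam), (13, bio, 34, Lee, Sam), (13, fin, 12, Lee, Sam), (13, fin, 17, Lee, Sam), (13, fin, 29, Lee, Sam), (13, fin, 34, Lee, Sam), (13, law, 12, Lee, Sam), (13, law, 17, Lee, Sam), (13, law, 29, Lee, Sam), (13, law, 34, Lee, Sam), (13, ops, 12, Lee, Sam), (13, ops, 17, Lee, Sam), (13, ops, 29, Lee, Sam), (13, ops, 34, Lee, Sam), (13, qa, 12, Lee, Sam), (13, qa, 17, Lee, Sam), (13, qa, 29, Lee, Sam), (13, qa, 34, Lee, Sam)}
σ[bid < 29]: keep tuples satisfying bid < 29 → {(13, bio, 12, Lee, Sam), (13, bio, 17, Lee, Sam), (13, fin, 12, Lee, Sam), (13, fin, 17, Lee, Sam), (13, law, 12, Lee, Sam), (13, law, 17, Lee, Sam), (13, ops, 12, Lee, Sam), (13, ops, 17, Lee, Sam), (13, qa, 12, Lee, Sam), (13, qa, 17, Lee, Sam)}
π_{bid, genre, mname} gives {(12, bio, Lee), (12, fin, Lee), (12, law, Lee), (12, ops, Lee), (12, qa, Lee), (17, bio, Lee), (17, fin, Lee), (17, law, Lee), (17, ops, Lee), (17, qa, Lee)}.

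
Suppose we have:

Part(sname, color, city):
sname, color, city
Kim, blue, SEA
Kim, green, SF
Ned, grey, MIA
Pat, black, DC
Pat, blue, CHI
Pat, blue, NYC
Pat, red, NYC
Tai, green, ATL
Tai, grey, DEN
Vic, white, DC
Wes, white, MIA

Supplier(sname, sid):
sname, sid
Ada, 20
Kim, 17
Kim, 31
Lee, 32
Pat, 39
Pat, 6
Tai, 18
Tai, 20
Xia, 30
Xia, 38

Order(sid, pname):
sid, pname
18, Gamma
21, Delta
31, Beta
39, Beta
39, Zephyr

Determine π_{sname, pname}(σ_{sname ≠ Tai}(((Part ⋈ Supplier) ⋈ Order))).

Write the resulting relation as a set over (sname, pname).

Natural join on sname: {(Kim, blue, SEA, 17), (Kim, blue, SEA, 31), (Kim, green, SF, 17), (Kim, green, SF, 31), (Pat, black, DC, 39), (Pat, black, DC, 6), (Pat, blue, CHI, 39), (Pat, blue, CHI, 6), (Pat, blue, NYC, 39), (Pat, blue, NYC, 6), (Pat, red, NYC, 39), (Pat, red, NYC, 6), (Tai, green, ATL, 18), (Tai, green, ATL, 20), (Tai, grey, DEN, 18), (Tai, grey, DEN, 20)}
Natural join on sid: {(Kim, blue, SEA, 31, Beta), (Kim, green, SF, 31, Beta), (Pat, black, DC, 39, Beta), (Pat, black, DC, 39, Zephyr), (Pat, blue, CHI, 39, Beta), (Pat, blue, CHI, 39, Zephyr), (Pat, blue, NYC, 39, Beta), (Pat, blue, NYC, 39, Zephyr), (Pat, red, NYC, 39, Beta), (Pat, red, NYC, 39, Zephyr), (Tai, green, ATL, 18, Gamma), (Tai, grey, DEN, 18, Gamma)}
Filtering on sname ≠ Tai leaves {(Kim, blue, SEA, 31, Beta), (Kim, green, SF, 31, Beta), (Pat, black, DC, 39, Beta), (Pat, black, DC, 39, Zephyr), (Pat, blue, CHI, 39, Beta), (Pat, blue, CHI, 39, Zephyr), (Pat, blue, NYC, 39, Beta), (Pat, blue, NYC, 39, Zephyr), (Pat, red, NYC, 39, Beta), (Pat, red, NYC, 39, Zephyr)}.
Projecting to sname, pname (7 duplicate(s) eliminated): {(Kim, Beta), (Pat, Beta), (Pat, Zephyr)}

{(Kim, Beta), (Pat, Beta), (Pat, Zephyr)}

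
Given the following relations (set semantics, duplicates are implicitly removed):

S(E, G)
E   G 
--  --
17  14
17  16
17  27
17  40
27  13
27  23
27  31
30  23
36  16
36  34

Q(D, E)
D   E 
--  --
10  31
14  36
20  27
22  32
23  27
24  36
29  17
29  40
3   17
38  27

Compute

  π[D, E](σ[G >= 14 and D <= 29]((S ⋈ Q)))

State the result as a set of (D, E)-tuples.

Joining S and Q on E yields {(17, 14, 29), (17, 14, 3), (17, 16, 29), (17, 16, 3), (17, 27, 29), (17, 27, 3), (17, 40, 29), (17, 40, 3), (27, 13, 20), (27, 13, 23), (27, 13, 38), (27, 23, 20), (27, 23, 23), (27, 23, 38), (27, 31, 20), (27, 31, 23), (27, 31, 38), (36, 16, 14), (36, 16, 24), (36, 34, 14), (36, 34, 24)}.
Apply σ_{G >= 14 and D <= 29}; surviving tuples: {(17, 14, 29), (17, 14, 3), (17, 16, 29), (17, 16, 3), (17, 27, 29), (17, 27, 3), (17, 40, 29), (17, 40, 3), (27, 23, 20), (27, 23, 23), (27, 31, 20), (27, 31, 23), (36, 16, 14), (36, 16, 24), (36, 34, 14), (36, 34, 24)}
π_{D, E} gives {(14, 36), (20, 27), (23, 27), (24, 36), (29, 17), (3, 17)} (10 duplicate(s) eliminated).

{(14, 36), (20, 27), (23, 27), (24, 36), (29, 17), (3, 17)}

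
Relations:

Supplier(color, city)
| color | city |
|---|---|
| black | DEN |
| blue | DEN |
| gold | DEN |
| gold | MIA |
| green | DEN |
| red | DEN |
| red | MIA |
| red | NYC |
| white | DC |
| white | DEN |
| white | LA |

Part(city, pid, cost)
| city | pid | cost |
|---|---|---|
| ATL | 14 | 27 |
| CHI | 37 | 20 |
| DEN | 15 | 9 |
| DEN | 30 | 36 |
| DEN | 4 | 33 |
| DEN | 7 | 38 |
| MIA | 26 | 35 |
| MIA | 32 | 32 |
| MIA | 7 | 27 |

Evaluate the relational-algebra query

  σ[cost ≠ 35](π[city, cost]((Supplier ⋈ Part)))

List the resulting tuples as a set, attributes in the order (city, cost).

{(DEN, 33), (DEN, 36), (DEN, 38), (DEN, 9), (MIA, 27), (MIA, 32)}

Natural join on city: {(black, DEN, 15, 9), (black, DEN, 30, 36), (black, DEN, 4, 33), (black, DEN, 7, 38), (blue, DEN, 15, 9), (blue, DEN, 30, 36), (blue, DEN, 4, 33), (blue, DEN, 7, 38), (gold, DEN, 15, 9), (gold, DEN, 30, 36), (gold, DEN, 4, 33), (gold, DEN, 7, 38), (gold, MIA, 26, 35), (gold, MIA, 32, 32), (gold, MIA, 7, 27), (green, DEN, 15, 9), (green, DEN, 30, 36), (green, DEN, 4, 33), (green, DEN, 7, 38), (red, DEN, 15, 9), (red, DEN, 30, 36), (red, DEN, 4, 33), (red, DEN, 7, 38), (red, MIA, 26, 35), (red, MIA, 32, 32), (red, MIA, 7, 27), (white, DEN, 15, 9), (white, DEN, 30, 36), (white, DEN, 4, 33), (white, DEN, 7, 38)}
π[city, cost]: project onto (city, cost) (23 duplicate(s) eliminated) → {(DEN, 33), (DEN, 36), (DEN, 38), (DEN, 9), (MIA, 27), (MIA, 32), (MIA, 35)}
Selection cost ≠ 35: {(DEN, 33), (DEN, 36), (DEN, 38), (DEN, 9), (MIA, 27), (MIA, 32)}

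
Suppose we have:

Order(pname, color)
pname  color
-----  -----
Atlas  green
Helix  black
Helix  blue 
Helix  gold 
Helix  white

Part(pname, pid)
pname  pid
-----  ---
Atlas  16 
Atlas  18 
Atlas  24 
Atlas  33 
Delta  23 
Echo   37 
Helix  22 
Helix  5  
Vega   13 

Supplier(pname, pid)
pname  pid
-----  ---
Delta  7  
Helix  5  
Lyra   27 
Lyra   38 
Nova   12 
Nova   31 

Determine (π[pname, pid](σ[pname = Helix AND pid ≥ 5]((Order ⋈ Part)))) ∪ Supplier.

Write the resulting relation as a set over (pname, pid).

{(Delta, 7), (Helix, 22), (Helix, 5), (Lyra, 27), (Lyra, 38), (Nova, 12), (Nova, 31)}

Joining Order and Part on pname yields {(Atlas, green, 16), (Atlas, green, 18), (Atlas, green, 24), (Atlas, green, 33), (Helix, black, 22), (Helix, black, 5), (Helix, blue, 22), (Helix, blue, 5), (Helix, gold, 22), (Helix, gold, 5), (Helix, white, 22), (Helix, white, 5)}.
Filtering on pname = Helix AND pid ≥ 5 leaves {(Helix, black, 22), (Helix, black, 5), (Helix, blue, 22), (Helix, blue, 5), (Helix, gold, 22), (Helix, gold, 5), (Helix, white, 22), (Helix, white, 5)}.
Projecting to pname, pid (6 duplicate(s) eliminated): {(Helix, 22), (Helix, 5)}
Taking the union: {(Delta, 7), (Helix, 22), (Helix, 5), (Lyra, 27), (Lyra, 38), (Nova, 12), (Nova, 31)}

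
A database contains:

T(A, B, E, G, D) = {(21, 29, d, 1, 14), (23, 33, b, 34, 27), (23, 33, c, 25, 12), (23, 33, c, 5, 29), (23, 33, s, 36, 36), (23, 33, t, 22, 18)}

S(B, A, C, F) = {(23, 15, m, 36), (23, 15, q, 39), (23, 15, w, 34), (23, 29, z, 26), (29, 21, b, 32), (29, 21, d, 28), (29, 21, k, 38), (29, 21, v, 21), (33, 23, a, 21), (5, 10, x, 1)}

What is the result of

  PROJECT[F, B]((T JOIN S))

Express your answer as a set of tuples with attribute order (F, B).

T ⋈ S (natural join on A, B): {(21, 29, d, 1, 14, b, 32), (21, 29, d, 1, 14, d, 28), (21, 29, d, 1, 14, k, 38), (21, 29, d, 1, 14, v, 21), (23, 33, b, 34, 27, a, 21), (23, 33, c, 25, 12, a, 21), (23, 33, c, 5, 29, a, 21), (23, 33, s, 36, 36, a, 21), (23, 33, t, 22, 18, a, 21)}
π_{F, B} gives {(21, 29), (21, 33), (28, 29), (32, 29), (38, 29)} (4 duplicate(s) eliminated).

{(21, 29), (21, 33), (28, 29), (32, 29), (38, 29)}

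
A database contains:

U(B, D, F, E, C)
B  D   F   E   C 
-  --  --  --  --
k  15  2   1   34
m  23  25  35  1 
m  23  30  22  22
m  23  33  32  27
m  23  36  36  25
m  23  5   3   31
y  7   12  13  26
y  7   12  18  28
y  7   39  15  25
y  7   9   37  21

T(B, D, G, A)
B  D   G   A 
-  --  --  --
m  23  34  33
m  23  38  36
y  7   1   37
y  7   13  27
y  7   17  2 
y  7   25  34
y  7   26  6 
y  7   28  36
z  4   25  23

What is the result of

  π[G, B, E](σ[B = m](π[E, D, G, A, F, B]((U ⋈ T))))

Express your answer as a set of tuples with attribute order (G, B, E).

{(34, m, 22), (34, m, 3), (34, m, 32), (34, m, 35), (34, m, 36), (38, m, 22), (38, m, 3), (38, m, 32), (38, m, 35), (38, m, 36)}

Joining U and T on B, D yields {(m, 23, 25, 35, 1, 34, 33), (m, 23, 25, 35, 1, 38, 36), (m, 23, 30, 22, 22, 34, 33), (m, 23, 30, 22, 22, 38, 36), (m, 23, 33, 32, 27, 34, 33), (m, 23, 33, 32, 27, 38, 36), (m, 23, 36, 36, 25, 34, 33), (m, 23, 36, 36, 25, 38, 36), (m, 23, 5, 3, 31, 34, 33), (m, 23, 5, 3, 31, 38, 36), (y, 7, 12, 13, 26, 1, 37), (y, 7, 12, 13, 26, 13, 27), (y, 7, 12, 13, 26, 17, 2), (y, 7, 12, 13, 26, 25, 34), (y, 7, 12, 13, 26, 26, 6), (y, 7, 12, 13, 26, 28, 36), (y, 7, 12, 18, 28, 1, 37), (y, 7, 12, 18, 28, 13, 27), (y, 7, 12, 18, 28, 17, 2), (y, 7, 12, 18, 28, 25, 34), (y, 7, 12, 18, 28, 26, 6), (y, 7, 12, 18, 28, 28, 36), (y, 7, 39, 15, 25, 1, 37), (y, 7, 39, 15, 25, 13, 27), (y, 7, 39, 15, 25, 17, 2), (y, 7, 39, 15, 25, 25, 34), (y, 7, 39, 15, 25, 26, 6), (y, 7, 39, 15, 25, 28, 36), (y, 7, 9, 37, 21, 1, 37), (y, 7, 9, 37, 21, 13, 27), (y, 7, 9, 37, 21, 17, 2), (y, 7, 9, 37, 21, 25, 34), (y, 7, 9, 37, 21, 26, 6), (y, 7, 9, 37, 21, 28, 36)}.
π_{E, D, G, A, F, B} gives {(13, 7, 1, 37, 12, y), (13, 7, 13, 27, 12, y), (13, 7, 17, 2, 12, y), (13, 7, 25, 34, 12, y), (13, 7, 26, 6, 12, y), (13, 7, 28, 36, 12, y), (15, 7, 1, 37, 39, y), (15, 7, 13, 27, 39, y), (15, 7, 17, 2, 39, y), (15, 7, 25, 34, 39, y), (15, 7, 26, 6, 39, y), (15, 7, 28, 36, 39, y), (18, 7, 1, 37, 12, y), (18, 7, 13, 27, 12, y), (18, 7, 17, 2, 12, y), (18, 7, 25, 34, 12, y), (18, 7, 26, 6, 12, y), (18, 7, 28, 36, 12, y), (22, 23, 34, 33, 30, m), (22, 23, 38, 36, 30, m), (3, 23, 34, 33, 5, m), (3, 23, 38, 36, 5, m), (32, 23, 34, 33, 33, m), (32, 23, 38, 36, 33, m), (35, 23, 34, 33, 25, m), (35, 23, 38, 36, 25, m), (36, 23, 34, 33, 36, m), (36, 23, 38, 36, 36, m), (37, 7, 1, 37, 9, y), (37, 7, 13, 27, 9, y), (37, 7, 17, 2, 9, y), (37, 7, 25, 34, 9, y), (37, 7, 26, 6, 9, y), (37, 7, 28, 36, 9, y)}.
Filtering on B = m leaves {(22, 23, 34, 33, 30, m), (22, 23, 38, 36, 30, m), (3, 23, 34, 33, 5, m), (3, 23, 38, 36, 5, m), (32, 23, 34, 33, 33, m), (32, 23, 38, 36, 33, m), (35, 23, 34, 33, 25, m), (35, 23, 38, 36, 25, m), (36, 23, 34, 33, 36, m), (36, 23, 38, 36, 36, m)}.
π_{G, B, E} gives {(34, m, 22), (34, m, 3), (34, m, 32), (34, m, 35), (34, m, 36), (38, m, 22), (38, m, 3), (38, m, 32), (38, m, 35), (38, m, 36)}.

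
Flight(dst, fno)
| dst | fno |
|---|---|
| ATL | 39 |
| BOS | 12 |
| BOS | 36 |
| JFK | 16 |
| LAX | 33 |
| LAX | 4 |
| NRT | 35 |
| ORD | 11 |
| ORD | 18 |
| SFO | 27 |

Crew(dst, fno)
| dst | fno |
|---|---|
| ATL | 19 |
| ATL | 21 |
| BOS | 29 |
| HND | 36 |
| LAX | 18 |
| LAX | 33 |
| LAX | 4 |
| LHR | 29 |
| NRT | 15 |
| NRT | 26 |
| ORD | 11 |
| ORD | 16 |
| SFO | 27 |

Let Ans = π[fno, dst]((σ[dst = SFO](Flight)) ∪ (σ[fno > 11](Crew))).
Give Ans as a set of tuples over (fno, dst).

Apply σ_{dst = SFO}; surviving tuples: {(SFO, 27)}
Apply σ_{fno > 11}; surviving tuples: {(ATL, 19), (ATL, 21), (BOS, 29), (HND, 36), (LAX, 18), (LAX, 33), (LHR, 29), (NRT, 15), (NRT, 26), (ORD, 16), (SFO, 27)}
Taking the union: {(ATL, 19), (ATL, 21), (BOS, 29), (HND, 36), (LAX, 18), (LAX, 33), (LHR, 29), (NRT, 15), (NRT, 26), (ORD, 16), (SFO, 27)}
Keep only column(s) fno, dst: {(15, NRT), (16, ORD), (18, LAX), (19, ATL), (21, ATL), (26, NRT), (27, SFO), (29, BOS), (29, LHR), (33, LAX), (36, HND)}

{(15, NRT), (16, ORD), (18, LAX), (19, ATL), (21, ATL), (26, NRT), (27, SFO), (29, BOS), (29, LHR), (33, LAX), (36, HND)}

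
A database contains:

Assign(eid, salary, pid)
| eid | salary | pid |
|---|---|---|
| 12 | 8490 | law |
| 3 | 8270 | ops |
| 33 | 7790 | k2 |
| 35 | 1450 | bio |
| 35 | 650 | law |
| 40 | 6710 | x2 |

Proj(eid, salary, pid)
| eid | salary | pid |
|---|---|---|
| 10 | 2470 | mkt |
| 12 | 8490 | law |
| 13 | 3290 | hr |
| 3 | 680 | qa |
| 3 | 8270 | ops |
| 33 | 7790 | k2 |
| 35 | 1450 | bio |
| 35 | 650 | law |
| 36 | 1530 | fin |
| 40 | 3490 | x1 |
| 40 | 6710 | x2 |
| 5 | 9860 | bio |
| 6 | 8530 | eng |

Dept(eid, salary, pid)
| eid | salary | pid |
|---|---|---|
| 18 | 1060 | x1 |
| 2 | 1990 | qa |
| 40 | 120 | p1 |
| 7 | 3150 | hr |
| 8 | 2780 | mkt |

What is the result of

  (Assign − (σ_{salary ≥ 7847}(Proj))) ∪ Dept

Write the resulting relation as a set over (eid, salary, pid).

{(18, 1060, x1), (2, 1990, qa), (33, 7790, k2), (35, 1450, bio), (35, 650, law), (40, 120, p1), (40, 6710, x2), (7, 3150, hr), (8, 2780, mkt)}

Apply σ_{salary ≥ 7847}; surviving tuples: {(12, 8490, law), (3, 8270, ops), (5, 9860, bio), (6, 8530, eng)}
Difference: {(12, 8490, law), (3, 8270, ops), (33, 7790, k2), (35, 1450, bio), (35, 650, law), (40, 6710, x2)} with {(12, 8490, law), (3, 8270, ops), (5, 9860, bio), (6, 8530, eng)} → {(33, 7790, k2), (35, 1450, bio), (35, 650, law), (40, 6710, x2)}
Union: {(33, 7790, k2), (35, 1450, bio), (35, 650, law), (40, 6710, x2)} with {(18, 1060, x1), (2, 1990, qa), (40, 120, p1), (7, 3150, hr), (8, 2780, mkt)} → {(18, 1060, x1), (2, 1990, qa), (33, 7790, k2), (35, 1450, bio), (35, 650, law), (40, 120, p1), (40, 6710, x2), (7, 3150, hr), (8, 2780, mkt)}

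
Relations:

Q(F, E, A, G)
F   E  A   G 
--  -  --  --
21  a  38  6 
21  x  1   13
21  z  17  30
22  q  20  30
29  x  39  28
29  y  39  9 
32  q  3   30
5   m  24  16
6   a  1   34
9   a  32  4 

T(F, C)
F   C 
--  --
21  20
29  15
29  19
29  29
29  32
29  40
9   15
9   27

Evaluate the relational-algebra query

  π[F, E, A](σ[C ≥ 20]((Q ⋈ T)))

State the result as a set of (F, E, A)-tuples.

Joining Q and T on F yields {(21, a, 38, 6, 20), (21, x, 1, 13, 20), (21, z, 17, 30, 20), (29, x, 39, 28, 15), (29, x, 39, 28, 19), (29, x, 39, 28, 29), (29, x, 39, 28, 32), (29, x, 39, 28, 40), (29, y, 39, 9, 15), (29, y, 39, 9, 19), (29, y, 39, 9, 29), (29, y, 39, 9, 32), (29, y, 39, 9, 40), (9, a, 32, 4, 15), (9, a, 32, 4, 27)}.
σ[C ≥ 20]: keep tuples satisfying C ≥ 20 → {(21, a, 38, 6, 20), (21, x, 1, 13, 20), (21, z, 17, 30, 20), (29, x, 39, 28, 29), (29, x, 39, 28, 32), (29, x, 39, 28, 40), (29, y, 39, 9, 29), (29, y, 39, 9, 32), (29, y, 39, 9, 40), (9, a, 32, 4, 27)}
Keep only column(s) F, E, A (4 duplicate(s) eliminated): {(21, a, 38), (21, x, 1), (21, z, 17), (29, x, 39), (29, y, 39), (9, a, 32)}

{(21, a, 38), (21, x, 1), (21, z, 17), (29, x, 39), (29, y, 39), (9, a, 32)}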